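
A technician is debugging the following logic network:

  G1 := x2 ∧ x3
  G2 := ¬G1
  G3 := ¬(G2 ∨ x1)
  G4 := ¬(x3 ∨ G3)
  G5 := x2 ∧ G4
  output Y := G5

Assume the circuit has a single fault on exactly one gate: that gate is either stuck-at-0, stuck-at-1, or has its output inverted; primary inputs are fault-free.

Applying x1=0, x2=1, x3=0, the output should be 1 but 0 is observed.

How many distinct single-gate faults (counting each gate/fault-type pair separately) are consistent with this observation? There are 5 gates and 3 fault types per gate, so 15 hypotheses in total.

Fault-free: G1=0, G2=1, G3=0, G4=1, G5=1 → 1. Observed 0.
  G1: stuck-at-1, inverted output ✓; others ✗
  G2: stuck-at-0, inverted output ✓; others ✗
  G3: stuck-at-1, inverted output ✓; others ✗
  G4: stuck-at-0, inverted output ✓; others ✗
  G5: stuck-at-0, inverted output ✓; others ✗
Consistent faults: {G1 stuck-at-1, G1 inverted output, G2 stuck-at-0, G2 inverted output, G3 stuck-at-1, G3 inverted output, G4 stuck-at-0, G4 inverted output, G5 stuck-at-0, G5 inverted output} — 10 in all.

10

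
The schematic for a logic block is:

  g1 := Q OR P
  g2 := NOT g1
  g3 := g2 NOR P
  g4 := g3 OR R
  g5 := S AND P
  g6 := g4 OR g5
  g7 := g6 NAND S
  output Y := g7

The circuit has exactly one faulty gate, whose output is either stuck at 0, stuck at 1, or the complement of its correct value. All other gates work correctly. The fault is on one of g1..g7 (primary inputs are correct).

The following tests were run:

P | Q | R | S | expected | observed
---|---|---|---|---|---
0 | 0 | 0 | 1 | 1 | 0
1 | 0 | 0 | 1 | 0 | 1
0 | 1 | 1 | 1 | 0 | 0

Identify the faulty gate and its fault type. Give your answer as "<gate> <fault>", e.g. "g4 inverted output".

Fault-free values for test 1 (P=0, Q=0, R=0, S=1): g1=0, g2=1, g3=0, g4=0, g5=0, g6=0, g7=1, giving Y=1. Observed 0.
Test 1: faults giving observed 0 are {g1 stuck-at-1, g1 inverted output, g2 stuck-at-0, g2 inverted output, g3 stuck-at-1, g3 inverted output, g4 stuck-at-1, g4 inverted output, g5 stuck-at-1, g5 inverted output, g6 stuck-at-1, g6 inverted output, g7 stuck-at-0, g7 inverted output}.
Test 2 (P=1, Q=0, R=0, S=1): fault-free g1=1, g2=0, g3=0, g4=0, g5=1, g6=1, g7=0 → 0; observed 1. Eliminates g1 stuck-at-1, g1 inverted output, g2 stuck-at-0, g2 inverted output, g3 stuck-at-1, g3 inverted output, g4 stuck-at-1, g4 inverted output, g5 stuck-at-1, g6 stuck-at-1, g7 stuck-at-0.
Test 3 (P=0, Q=1, R=1, S=1): fault-free g1=1, g2=0, g3=1, g4=1, g5=0, g6=1, g7=0 → 0; observed 0. Eliminates g6 inverted output, g7 inverted output.
Only g5 inverted output is consistent with every test.

g5 inverted output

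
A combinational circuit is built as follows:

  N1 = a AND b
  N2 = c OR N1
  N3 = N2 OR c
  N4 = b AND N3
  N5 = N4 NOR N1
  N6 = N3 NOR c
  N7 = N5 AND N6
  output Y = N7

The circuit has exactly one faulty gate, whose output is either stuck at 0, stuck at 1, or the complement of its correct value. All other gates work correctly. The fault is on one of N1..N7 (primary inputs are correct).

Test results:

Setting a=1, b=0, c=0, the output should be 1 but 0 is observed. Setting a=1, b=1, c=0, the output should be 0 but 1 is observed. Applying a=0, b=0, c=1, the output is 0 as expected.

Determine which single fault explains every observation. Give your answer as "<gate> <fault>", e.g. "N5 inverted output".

Fault-free values for test 1 (a=1, b=0, c=0): N1=0, N2=0, N3=0, N4=0, N5=1, N6=1, N7=1, giving Y=1. Observed 0.
Test 1: faults giving observed 0 are {N1 stuck-at-1, N1 inverted output, N2 stuck-at-1, N2 inverted output, N3 stuck-at-1, N3 inverted output, N4 stuck-at-1, N4 inverted output, N5 stuck-at-0, N5 inverted output, N6 stuck-at-0, N6 inverted output, N7 stuck-at-0, N7 inverted output}.
Test 2 (a=1, b=1, c=0): fault-free N1=1, N2=1, N3=1, N4=1, N5=0, N6=0, N7=0 → 0; observed 1. Eliminates N1 stuck-at-1, N2 stuck-at-1, N2 inverted output, N3 stuck-at-1, N3 inverted output, N4 stuck-at-1, N4 inverted output, N5 stuck-at-0, N5 inverted output, N6 stuck-at-0, N6 inverted output, N7 stuck-at-0.
Test 3 (a=0, b=0, c=1): fault-free N1=0, N2=1, N3=1, N4=0, N5=1, N6=0, N7=0 → 0; observed 0. Eliminates N7 inverted output.
Only N1 inverted output is consistent with every test.

N1 inverted output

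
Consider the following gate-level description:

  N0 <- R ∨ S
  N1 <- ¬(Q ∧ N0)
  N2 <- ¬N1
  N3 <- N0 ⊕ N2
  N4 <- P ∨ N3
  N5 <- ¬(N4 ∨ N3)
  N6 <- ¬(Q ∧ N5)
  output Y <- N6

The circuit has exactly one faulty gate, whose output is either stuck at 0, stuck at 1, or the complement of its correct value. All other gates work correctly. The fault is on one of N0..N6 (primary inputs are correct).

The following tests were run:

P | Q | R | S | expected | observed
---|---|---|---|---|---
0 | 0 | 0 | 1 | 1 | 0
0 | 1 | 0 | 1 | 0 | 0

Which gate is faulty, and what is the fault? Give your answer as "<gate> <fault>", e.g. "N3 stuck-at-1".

Fault-free values for test 1 (P=0, Q=0, R=0, S=1): N0=1, N1=1, N2=0, N3=1, N4=1, N5=0, N6=1, giving Y=1. Observed 0.
Test 1: faults giving observed 0 are {N6 stuck-at-0, N6 inverted output}.
Test 2 (P=0, Q=1, R=0, S=1): fault-free N0=1, N1=0, N2=1, N3=0, N4=0, N5=1, N6=0 → 0; observed 0. Eliminates N6 inverted output.
Only N6 stuck-at-0 is consistent with every test.

N6 stuck-at-0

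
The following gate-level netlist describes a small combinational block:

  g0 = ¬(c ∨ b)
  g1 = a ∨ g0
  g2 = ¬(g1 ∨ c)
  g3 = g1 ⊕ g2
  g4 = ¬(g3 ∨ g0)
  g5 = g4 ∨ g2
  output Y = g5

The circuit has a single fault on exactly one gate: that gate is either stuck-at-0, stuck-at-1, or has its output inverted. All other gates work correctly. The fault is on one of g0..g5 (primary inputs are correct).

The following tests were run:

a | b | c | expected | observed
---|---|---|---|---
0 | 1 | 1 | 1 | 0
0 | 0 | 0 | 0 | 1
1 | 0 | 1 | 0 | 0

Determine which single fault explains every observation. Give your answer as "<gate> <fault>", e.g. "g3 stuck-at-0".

Fault-free values for test 1 (a=0, b=1, c=1): g0=0, g1=0, g2=0, g3=0, g4=1, g5=1, giving Y=1. Observed 0.
Test 1: faults giving observed 0 are {g0 stuck-at-1, g0 inverted output, g1 stuck-at-1, g1 inverted output, g3 stuck-at-1, g3 inverted output, g4 stuck-at-0, g4 inverted output, g5 stuck-at-0, g5 inverted output}.
Test 2 (a=0, b=0, c=0): fault-free g0=1, g1=1, g2=0, g3=1, g4=0, g5=0 → 0; observed 1. Eliminates g0 stuck-at-1, g1 stuck-at-1, g3 stuck-at-1, g3 inverted output, g4 stuck-at-0, g5 stuck-at-0.
Test 3 (a=1, b=0, c=1): fault-free g0=0, g1=1, g2=0, g3=1, g4=0, g5=0 → 0; observed 0. Eliminates g1 inverted output, g4 inverted output, g5 inverted output.
Only g0 inverted output is consistent with every test.

g0 inverted output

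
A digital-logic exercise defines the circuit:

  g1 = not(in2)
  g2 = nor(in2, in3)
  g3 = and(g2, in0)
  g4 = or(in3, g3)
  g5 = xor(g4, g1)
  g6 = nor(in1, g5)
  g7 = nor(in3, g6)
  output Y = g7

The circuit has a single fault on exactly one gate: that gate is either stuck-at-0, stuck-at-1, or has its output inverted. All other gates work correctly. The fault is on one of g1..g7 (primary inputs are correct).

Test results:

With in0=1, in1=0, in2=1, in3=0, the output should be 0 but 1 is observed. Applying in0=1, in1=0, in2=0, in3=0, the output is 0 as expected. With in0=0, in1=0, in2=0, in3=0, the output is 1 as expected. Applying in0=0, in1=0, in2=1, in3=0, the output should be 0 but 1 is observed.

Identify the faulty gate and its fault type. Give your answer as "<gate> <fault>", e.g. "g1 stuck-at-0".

g1 stuck-at-1

Fault-free values for test 1 (in0=1, in1=0, in2=1, in3=0): g1=0, g2=0, g3=0, g4=0, g5=0, g6=1, g7=0, giving Y=0. Observed 1.
Test 1: faults giving observed 1 are {g1 stuck-at-1, g1 inverted output, g2 stuck-at-1, g2 inverted output, g3 stuck-at-1, g3 inverted output, g4 stuck-at-1, g4 inverted output, g5 stuck-at-1, g5 inverted output, g6 stuck-at-0, g6 inverted output, g7 stuck-at-1, g7 inverted output}.
Test 2 (in0=1, in1=0, in2=0, in3=0): fault-free g1=1, g2=1, g3=1, g4=1, g5=0, g6=1, g7=0 → 0; observed 0. Eliminates g1 inverted output, g2 inverted output, g3 inverted output, g4 inverted output, g5 stuck-at-1, g5 inverted output, g6 stuck-at-0, g6 inverted output, g7 stuck-at-1, g7 inverted output.
Test 3 (in0=0, in1=0, in2=0, in3=0): fault-free g1=1, g2=1, g3=0, g4=0, g5=1, g6=0, g7=1 → 1; observed 1. Eliminates g3 stuck-at-1, g4 stuck-at-1.
Test 4 (in0=0, in1=0, in2=1, in3=0): fault-free g1=0, g2=0, g3=0, g4=0, g5=0, g6=1, g7=0 → 0; observed 1. Eliminates g2 stuck-at-1.
Only g1 stuck-at-1 is consistent with every test.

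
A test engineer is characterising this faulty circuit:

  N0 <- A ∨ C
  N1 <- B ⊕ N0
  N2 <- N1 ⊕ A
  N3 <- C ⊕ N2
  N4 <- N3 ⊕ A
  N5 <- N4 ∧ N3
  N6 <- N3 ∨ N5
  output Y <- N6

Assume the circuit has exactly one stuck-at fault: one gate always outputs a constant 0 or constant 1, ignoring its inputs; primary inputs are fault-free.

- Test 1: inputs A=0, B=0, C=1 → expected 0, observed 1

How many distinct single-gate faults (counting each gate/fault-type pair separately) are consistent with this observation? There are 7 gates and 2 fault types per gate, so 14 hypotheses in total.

Fault-free: N0=1, N1=1, N2=1, N3=0, N4=0, N5=0, N6=0 → 0. Observed 1.
  N0 stuck-at-0: output 1 ✓
  N0 stuck-at-1: output 0 ✗
  N1 stuck-at-0: output 1 ✓
  N1 stuck-at-1: output 0 ✗
  N2 stuck-at-0: output 1 ✓
  N2 stuck-at-1: output 0 ✗
  N3 stuck-at-0: output 0 ✗
  N3 stuck-at-1: output 1 ✓
  N4 stuck-at-0: output 0 ✗
  N4 stuck-at-1: output 0 ✗
  N5 stuck-at-0: output 0 ✗
  N5 stuck-at-1: output 1 ✓
  N6 stuck-at-0: output 0 ✗
  N6 stuck-at-1: output 1 ✓
Consistent faults: {N0 stuck-at-0, N1 stuck-at-0, N2 stuck-at-0, N3 stuck-at-1, N5 stuck-at-1, N6 stuck-at-1} — 6 in all.

6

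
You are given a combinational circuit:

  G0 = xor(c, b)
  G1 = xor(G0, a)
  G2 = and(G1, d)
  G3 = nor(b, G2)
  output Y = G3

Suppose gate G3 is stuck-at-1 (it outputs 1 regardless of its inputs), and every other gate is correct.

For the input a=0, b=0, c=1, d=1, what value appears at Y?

Propagate with G3 forced: G0=1, G1=1, G2=1, G3=1 [stuck-at-1].
So Y = 1. (Without the fault it would be 0.)

1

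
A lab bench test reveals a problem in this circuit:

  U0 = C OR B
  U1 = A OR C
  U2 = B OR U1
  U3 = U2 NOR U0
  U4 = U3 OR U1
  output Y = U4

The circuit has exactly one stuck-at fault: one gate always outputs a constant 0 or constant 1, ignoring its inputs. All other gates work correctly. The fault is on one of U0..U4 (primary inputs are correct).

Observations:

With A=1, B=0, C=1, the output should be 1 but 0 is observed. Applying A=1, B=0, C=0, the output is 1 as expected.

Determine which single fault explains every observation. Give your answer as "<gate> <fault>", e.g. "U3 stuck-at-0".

Fault-free values for test 1 (A=1, B=0, C=1): U0=1, U1=1, U2=1, U3=0, U4=1, giving Y=1. Observed 0.
Test 1: faults giving observed 0 are {U1 stuck-at-0, U4 stuck-at-0}.
Test 2 (A=1, B=0, C=0): fault-free U0=0, U1=1, U2=1, U3=0, U4=1 → 1; observed 1. Eliminates U4 stuck-at-0.
Only U1 stuck-at-0 is consistent with every test.

U1 stuck-at-0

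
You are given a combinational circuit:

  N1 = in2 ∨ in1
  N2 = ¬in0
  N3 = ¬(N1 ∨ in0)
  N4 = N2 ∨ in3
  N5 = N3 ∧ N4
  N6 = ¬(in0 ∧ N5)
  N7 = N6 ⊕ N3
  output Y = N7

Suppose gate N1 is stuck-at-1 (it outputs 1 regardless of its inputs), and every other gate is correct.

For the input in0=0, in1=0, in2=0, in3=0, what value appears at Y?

Propagate with N1 forced: N1=1 [stuck-at-1], N2=1, N3=0, N4=1, N5=0, N6=1, N7=1.
So Y = 1. (Without the fault it would be 0.)

1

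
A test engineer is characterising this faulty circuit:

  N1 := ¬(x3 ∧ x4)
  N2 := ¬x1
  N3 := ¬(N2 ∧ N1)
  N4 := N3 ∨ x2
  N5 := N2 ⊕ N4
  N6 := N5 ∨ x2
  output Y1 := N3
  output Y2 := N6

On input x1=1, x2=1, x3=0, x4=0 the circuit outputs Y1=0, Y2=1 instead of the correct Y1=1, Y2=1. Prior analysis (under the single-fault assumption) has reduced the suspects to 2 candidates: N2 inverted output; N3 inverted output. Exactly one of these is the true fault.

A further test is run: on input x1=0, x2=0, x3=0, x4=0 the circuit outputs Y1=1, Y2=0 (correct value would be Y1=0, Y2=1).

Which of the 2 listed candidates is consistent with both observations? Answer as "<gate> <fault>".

Evaluate each candidate on input x1=0, x2=0, x3=0, x4=0:
  N2 inverted output: N1=1, N2=0 [inverted output], N3=1, N4=1, N5=1, N6=1 → Y1=1, Y2=1 — eliminated
  N3 inverted output: N1=1, N2=1, N3=1 [inverted output], N4=1, N5=0, N6=0 → Y1=1, Y2=0 — matches
Only N3 inverted output reproduces the observed Y1=1, Y2=0.

N3 inverted output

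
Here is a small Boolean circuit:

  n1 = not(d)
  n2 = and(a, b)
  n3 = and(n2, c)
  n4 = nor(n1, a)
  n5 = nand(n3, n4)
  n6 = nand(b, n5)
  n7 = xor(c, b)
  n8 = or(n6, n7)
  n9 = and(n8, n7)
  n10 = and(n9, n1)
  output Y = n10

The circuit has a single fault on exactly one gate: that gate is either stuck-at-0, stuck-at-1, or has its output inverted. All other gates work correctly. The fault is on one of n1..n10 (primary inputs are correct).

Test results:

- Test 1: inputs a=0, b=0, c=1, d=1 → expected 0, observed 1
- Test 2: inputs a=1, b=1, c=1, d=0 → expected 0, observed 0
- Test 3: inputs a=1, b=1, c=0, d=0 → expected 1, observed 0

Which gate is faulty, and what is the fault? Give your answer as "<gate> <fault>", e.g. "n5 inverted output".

Fault-free values for test 1 (a=0, b=0, c=1, d=1): n1=0, n2=0, n3=0, n4=1, n5=1, n6=1, n7=1, n8=1, n9=1, n10=0, giving Y=0. Observed 1.
Test 1: faults giving observed 1 are {n1 stuck-at-1, n1 inverted output, n10 stuck-at-1, n10 inverted output}.
Test 2 (a=1, b=1, c=1, d=0): fault-free n1=1, n2=1, n3=1, n4=0, n5=1, n6=0, n7=0, n8=0, n9=0, n10=0 → 0; observed 0. Eliminates n10 stuck-at-1, n10 inverted output.
Test 3 (a=1, b=1, c=0, d=0): fault-free n1=1, n2=1, n3=0, n4=0, n5=1, n6=0, n7=1, n8=1, n9=1, n10=1 → 1; observed 0. Eliminates n1 stuck-at-1.
Only n1 inverted output is consistent with every test.

n1 inverted output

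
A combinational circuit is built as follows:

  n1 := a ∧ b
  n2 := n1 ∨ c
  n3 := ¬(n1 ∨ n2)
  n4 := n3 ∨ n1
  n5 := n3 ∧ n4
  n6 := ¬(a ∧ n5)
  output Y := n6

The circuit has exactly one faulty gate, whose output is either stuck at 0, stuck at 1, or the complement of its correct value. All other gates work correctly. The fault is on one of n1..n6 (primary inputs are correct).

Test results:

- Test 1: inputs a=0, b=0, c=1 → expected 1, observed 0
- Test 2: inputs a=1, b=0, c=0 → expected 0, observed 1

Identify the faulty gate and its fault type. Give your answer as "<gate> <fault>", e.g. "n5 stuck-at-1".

n6 inverted output

Fault-free values for test 1 (a=0, b=0, c=1): n1=0, n2=1, n3=0, n4=0, n5=0, n6=1, giving Y=1. Observed 0.
Test 1: faults giving observed 0 are {n6 stuck-at-0, n6 inverted output}.
Test 2 (a=1, b=0, c=0): fault-free n1=0, n2=0, n3=1, n4=1, n5=1, n6=0 → 0; observed 1. Eliminates n6 stuck-at-0.
Only n6 inverted output is consistent with every test.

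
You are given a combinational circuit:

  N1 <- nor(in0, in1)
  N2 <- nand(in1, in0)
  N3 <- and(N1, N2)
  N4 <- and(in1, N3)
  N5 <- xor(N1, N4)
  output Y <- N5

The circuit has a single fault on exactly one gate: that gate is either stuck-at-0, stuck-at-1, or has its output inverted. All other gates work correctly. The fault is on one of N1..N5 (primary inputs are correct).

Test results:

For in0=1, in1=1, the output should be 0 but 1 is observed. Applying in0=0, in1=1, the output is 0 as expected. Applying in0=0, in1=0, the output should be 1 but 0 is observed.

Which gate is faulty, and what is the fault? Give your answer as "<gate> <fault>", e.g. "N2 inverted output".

N1 inverted output

Fault-free values for test 1 (in0=1, in1=1): N1=0, N2=0, N3=0, N4=0, N5=0, giving Y=0. Observed 1.
Test 1: faults giving observed 1 are {N1 stuck-at-1, N1 inverted output, N3 stuck-at-1, N3 inverted output, N4 stuck-at-1, N4 inverted output, N5 stuck-at-1, N5 inverted output}.
Test 2 (in0=0, in1=1): fault-free N1=0, N2=1, N3=0, N4=0, N5=0 → 0; observed 0. Eliminates N3 stuck-at-1, N3 inverted output, N4 stuck-at-1, N4 inverted output, N5 stuck-at-1, N5 inverted output.
Test 3 (in0=0, in1=0): fault-free N1=1, N2=1, N3=1, N4=0, N5=1 → 1; observed 0. Eliminates N1 stuck-at-1.
Only N1 inverted output is consistent with every test.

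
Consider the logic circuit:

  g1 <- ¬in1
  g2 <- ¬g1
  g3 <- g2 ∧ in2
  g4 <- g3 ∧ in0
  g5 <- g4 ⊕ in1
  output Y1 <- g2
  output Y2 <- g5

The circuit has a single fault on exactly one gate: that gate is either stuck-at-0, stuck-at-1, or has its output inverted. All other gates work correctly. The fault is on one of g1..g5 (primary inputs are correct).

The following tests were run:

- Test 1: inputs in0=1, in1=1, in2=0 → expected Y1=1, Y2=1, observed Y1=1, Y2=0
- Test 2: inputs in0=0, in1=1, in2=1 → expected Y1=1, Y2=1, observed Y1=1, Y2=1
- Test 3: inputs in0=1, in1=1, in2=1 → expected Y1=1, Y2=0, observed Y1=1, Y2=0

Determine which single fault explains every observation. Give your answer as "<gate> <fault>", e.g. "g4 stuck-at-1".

Fault-free values for test 1 (in0=1, in1=1, in2=0): g1=0, g2=1, g3=0, g4=0, g5=1, giving Y1=1, Y2=1. Observed Y1=1, Y2=0.
Test 1: faults giving observed Y1=1, Y2=0 are {g3 stuck-at-1, g3 inverted output, g4 stuck-at-1, g4 inverted output, g5 stuck-at-0, g5 inverted output}.
Test 2 (in0=0, in1=1, in2=1): fault-free g1=0, g2=1, g3=1, g4=0, g5=1 → Y1=1, Y2=1; observed Y1=1, Y2=1. Eliminates g4 stuck-at-1, g4 inverted output, g5 stuck-at-0, g5 inverted output.
Test 3 (in0=1, in1=1, in2=1): fault-free g1=0, g2=1, g3=1, g4=1, g5=0 → Y1=1, Y2=0; observed Y1=1, Y2=0. Eliminates g3 inverted output.
Only g3 stuck-at-1 is consistent with every test.

g3 stuck-at-1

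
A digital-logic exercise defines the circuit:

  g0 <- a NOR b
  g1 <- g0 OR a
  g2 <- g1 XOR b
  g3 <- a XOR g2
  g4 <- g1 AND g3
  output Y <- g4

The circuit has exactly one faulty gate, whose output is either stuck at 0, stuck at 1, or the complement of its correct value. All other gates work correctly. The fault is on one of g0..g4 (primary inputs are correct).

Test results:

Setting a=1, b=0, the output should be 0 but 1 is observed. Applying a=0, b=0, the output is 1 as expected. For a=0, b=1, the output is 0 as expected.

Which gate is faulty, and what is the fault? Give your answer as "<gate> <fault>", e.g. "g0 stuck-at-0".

Fault-free values for test 1 (a=1, b=0): g0=0, g1=1, g2=1, g3=0, g4=0, giving Y=0. Observed 1.
Test 1: faults giving observed 1 are {g2 stuck-at-0, g2 inverted output, g3 stuck-at-1, g3 inverted output, g4 stuck-at-1, g4 inverted output}.
Test 2 (a=0, b=0): fault-free g0=1, g1=1, g2=1, g3=1, g4=1 → 1; observed 1. Eliminates g2 stuck-at-0, g2 inverted output, g3 inverted output, g4 inverted output.
Test 3 (a=0, b=1): fault-free g0=0, g1=0, g2=1, g3=1, g4=0 → 0; observed 0. Eliminates g4 stuck-at-1.
Only g3 stuck-at-1 is consistent with every test.

g3 stuck-at-1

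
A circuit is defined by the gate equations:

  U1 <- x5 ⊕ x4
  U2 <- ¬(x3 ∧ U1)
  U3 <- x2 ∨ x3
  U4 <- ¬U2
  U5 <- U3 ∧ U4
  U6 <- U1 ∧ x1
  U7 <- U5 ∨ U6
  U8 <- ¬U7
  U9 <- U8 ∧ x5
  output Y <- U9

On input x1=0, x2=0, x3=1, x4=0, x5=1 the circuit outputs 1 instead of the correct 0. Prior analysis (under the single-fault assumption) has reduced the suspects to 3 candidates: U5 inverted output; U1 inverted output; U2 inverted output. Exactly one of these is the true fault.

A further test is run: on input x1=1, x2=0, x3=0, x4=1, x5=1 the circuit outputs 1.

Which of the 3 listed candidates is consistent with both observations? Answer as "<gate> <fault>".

U2 inverted output

Evaluate each candidate on input x1=1, x2=0, x3=0, x4=1, x5=1:
  U5 inverted output: U1=0, U2=1, U3=0, U4=0, U5=1 [inverted output], U6=0, U7=1, U8=0, U9=0 → 0 — eliminated
  U1 inverted output: U1=1 [inverted output], U2=1, U3=0, U4=0, U5=0, U6=1, U7=1, U8=0, U9=0 → 0 — eliminated
  U2 inverted output: U1=0, U2=0 [inverted output], U3=0, U4=1, U5=0, U6=0, U7=0, U8=1, U9=1 → 1 — matches
Only U2 inverted output reproduces the observed 1.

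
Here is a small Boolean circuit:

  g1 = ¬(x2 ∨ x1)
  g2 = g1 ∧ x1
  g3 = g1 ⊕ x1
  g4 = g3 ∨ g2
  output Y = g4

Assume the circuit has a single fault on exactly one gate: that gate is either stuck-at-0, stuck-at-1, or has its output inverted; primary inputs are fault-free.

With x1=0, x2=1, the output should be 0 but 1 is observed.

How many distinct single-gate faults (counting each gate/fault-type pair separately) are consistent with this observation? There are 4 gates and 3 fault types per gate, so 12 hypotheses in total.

8

Fault-free: g1=0, g2=0, g3=0, g4=0 → 0. Observed 1.
  g1 stuck-at-0: output 0 ✗
  g1 stuck-at-1: output 1 ✓
  g1 inverted output: output 1 ✓
  g2 stuck-at-0: output 0 ✗
  g2 stuck-at-1: output 1 ✓
  g2 inverted output: output 1 ✓
  g3 stuck-at-0: output 0 ✗
  g3 stuck-at-1: output 1 ✓
  g3 inverted output: output 1 ✓
  g4 stuck-at-0: output 0 ✗
  g4 stuck-at-1: output 1 ✓
  g4 inverted output: output 1 ✓
Consistent faults: {g1 stuck-at-1, g1 inverted output, g2 stuck-at-1, g2 inverted output, g3 stuck-at-1, g3 inverted output, g4 stuck-at-1, g4 inverted output} — 8 in all.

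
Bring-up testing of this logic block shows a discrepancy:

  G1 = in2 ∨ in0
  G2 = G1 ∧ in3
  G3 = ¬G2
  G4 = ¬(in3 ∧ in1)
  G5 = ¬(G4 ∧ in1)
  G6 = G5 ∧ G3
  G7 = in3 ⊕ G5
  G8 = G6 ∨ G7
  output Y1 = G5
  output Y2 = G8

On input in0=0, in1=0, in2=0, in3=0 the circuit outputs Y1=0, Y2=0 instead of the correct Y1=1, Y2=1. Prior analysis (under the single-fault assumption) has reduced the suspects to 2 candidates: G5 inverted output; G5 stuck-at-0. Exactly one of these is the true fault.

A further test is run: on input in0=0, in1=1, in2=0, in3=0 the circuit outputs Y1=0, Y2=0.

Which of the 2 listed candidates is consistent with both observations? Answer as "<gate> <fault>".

Evaluate each candidate on input in0=0, in1=1, in2=0, in3=0:
  G5 inverted output: G1=0, G2=0, G3=1, G4=1, G5=1 [inverted output], G6=1, G7=1, G8=1 → Y1=1, Y2=1 — eliminated
  G5 stuck-at-0: G1=0, G2=0, G3=1, G4=1, G5=0 [stuck-at-0], G6=0, G7=0, G8=0 → Y1=0, Y2=0 — matches
Only G5 stuck-at-0 reproduces the observed Y1=0, Y2=0.

G5 stuck-at-0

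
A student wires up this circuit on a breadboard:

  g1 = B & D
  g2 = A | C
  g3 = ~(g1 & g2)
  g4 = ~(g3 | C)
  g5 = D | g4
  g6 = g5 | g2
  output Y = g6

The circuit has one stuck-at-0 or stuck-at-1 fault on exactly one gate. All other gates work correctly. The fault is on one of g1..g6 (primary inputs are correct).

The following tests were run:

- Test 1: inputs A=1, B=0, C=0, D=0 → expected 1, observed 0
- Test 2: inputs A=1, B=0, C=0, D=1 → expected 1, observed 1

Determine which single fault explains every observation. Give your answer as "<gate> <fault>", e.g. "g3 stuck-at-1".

g2 stuck-at-0

Fault-free values for test 1 (A=1, B=0, C=0, D=0): g1=0, g2=1, g3=1, g4=0, g5=0, g6=1, giving Y=1. Observed 0.
Test 1: faults giving observed 0 are {g2 stuck-at-0, g6 stuck-at-0}.
Test 2 (A=1, B=0, C=0, D=1): fault-free g1=0, g2=1, g3=1, g4=0, g5=1, g6=1 → 1; observed 1. Eliminates g6 stuck-at-0.
Only g2 stuck-at-0 is consistent with every test.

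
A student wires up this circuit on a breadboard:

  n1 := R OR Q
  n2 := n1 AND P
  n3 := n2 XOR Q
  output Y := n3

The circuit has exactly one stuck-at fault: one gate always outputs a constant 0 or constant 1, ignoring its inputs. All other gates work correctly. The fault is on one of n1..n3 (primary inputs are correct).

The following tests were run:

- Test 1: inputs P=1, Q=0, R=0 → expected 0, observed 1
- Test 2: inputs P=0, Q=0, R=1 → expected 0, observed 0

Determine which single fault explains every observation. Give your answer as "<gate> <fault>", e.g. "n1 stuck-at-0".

n1 stuck-at-1

Fault-free values for test 1 (P=1, Q=0, R=0): n1=0, n2=0, n3=0, giving Y=0. Observed 1.
Test 1: faults giving observed 1 are {n1 stuck-at-1, n2 stuck-at-1, n3 stuck-at-1}.
Test 2 (P=0, Q=0, R=1): fault-free n1=1, n2=0, n3=0 → 0; observed 0. Eliminates n2 stuck-at-1, n3 stuck-at-1.
Only n1 stuck-at-1 is consistent with every test.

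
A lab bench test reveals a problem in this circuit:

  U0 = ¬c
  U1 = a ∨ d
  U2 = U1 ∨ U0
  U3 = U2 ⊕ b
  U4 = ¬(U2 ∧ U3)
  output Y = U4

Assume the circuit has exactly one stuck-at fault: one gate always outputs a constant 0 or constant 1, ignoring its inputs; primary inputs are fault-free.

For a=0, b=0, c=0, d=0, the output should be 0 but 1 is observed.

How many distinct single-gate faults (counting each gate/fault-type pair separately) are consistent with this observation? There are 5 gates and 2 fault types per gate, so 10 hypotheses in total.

Fault-free: U0=1, U1=0, U2=1, U3=1, U4=0 → 0. Observed 1.
  U0 stuck-at-0: output 1 ✓
  U0 stuck-at-1: output 0 ✗
  U1 stuck-at-0: output 0 ✗
  U1 stuck-at-1: output 0 ✗
  U2 stuck-at-0: output 1 ✓
  U2 stuck-at-1: output 0 ✗
  U3 stuck-at-0: output 1 ✓
  U3 stuck-at-1: output 0 ✗
  U4 stuck-at-0: output 0 ✗
  U4 stuck-at-1: output 1 ✓
Consistent faults: {U0 stuck-at-0, U2 stuck-at-0, U3 stuck-at-0, U4 stuck-at-1} — 4 in all.

4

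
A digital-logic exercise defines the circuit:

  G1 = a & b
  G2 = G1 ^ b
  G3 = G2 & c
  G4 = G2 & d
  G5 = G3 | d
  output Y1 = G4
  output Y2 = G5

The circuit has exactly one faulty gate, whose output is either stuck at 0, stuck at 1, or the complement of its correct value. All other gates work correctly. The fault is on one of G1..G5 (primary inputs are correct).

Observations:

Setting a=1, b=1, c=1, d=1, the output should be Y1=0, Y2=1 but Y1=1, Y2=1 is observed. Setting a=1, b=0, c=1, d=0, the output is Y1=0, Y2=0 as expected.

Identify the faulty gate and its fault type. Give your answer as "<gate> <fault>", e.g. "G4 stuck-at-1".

G1 stuck-at-0

Fault-free values for test 1 (a=1, b=1, c=1, d=1): G1=1, G2=0, G3=0, G4=0, G5=1, giving Y1=0, Y2=1. Observed Y1=1, Y2=1.
Test 1: faults giving observed Y1=1, Y2=1 are {G1 stuck-at-0, G1 inverted output, G2 stuck-at-1, G2 inverted output, G4 stuck-at-1, G4 inverted output}.
Test 2 (a=1, b=0, c=1, d=0): fault-free G1=0, G2=0, G3=0, G4=0, G5=0 → Y1=0, Y2=0; observed Y1=0, Y2=0. Eliminates G1 inverted output, G2 stuck-at-1, G2 inverted output, G4 stuck-at-1, G4 inverted output.
Only G1 stuck-at-0 is consistent with every test.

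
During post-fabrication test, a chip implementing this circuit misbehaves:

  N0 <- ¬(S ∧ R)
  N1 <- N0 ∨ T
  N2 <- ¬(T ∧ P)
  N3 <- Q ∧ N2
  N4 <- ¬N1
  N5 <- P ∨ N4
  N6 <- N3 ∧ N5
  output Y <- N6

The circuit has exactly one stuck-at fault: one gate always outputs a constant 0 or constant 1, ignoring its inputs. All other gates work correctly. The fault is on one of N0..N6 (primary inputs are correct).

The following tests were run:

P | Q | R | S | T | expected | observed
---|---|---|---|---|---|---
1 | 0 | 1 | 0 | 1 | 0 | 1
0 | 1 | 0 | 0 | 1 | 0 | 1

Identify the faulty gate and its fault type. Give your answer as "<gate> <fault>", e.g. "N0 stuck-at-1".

Fault-free values for test 1 (P=1, Q=0, R=1, S=0, T=1): N0=1, N1=1, N2=0, N3=0, N4=0, N5=1, N6=0, giving Y=0. Observed 1.
Test 1: faults giving observed 1 are {N3 stuck-at-1, N6 stuck-at-1}.
Test 2 (P=0, Q=1, R=0, S=0, T=1): fault-free N0=1, N1=1, N2=1, N3=1, N4=0, N5=0, N6=0 → 0; observed 1. Eliminates N3 stuck-at-1.
Only N6 stuck-at-1 is consistent with every test.

N6 stuck-at-1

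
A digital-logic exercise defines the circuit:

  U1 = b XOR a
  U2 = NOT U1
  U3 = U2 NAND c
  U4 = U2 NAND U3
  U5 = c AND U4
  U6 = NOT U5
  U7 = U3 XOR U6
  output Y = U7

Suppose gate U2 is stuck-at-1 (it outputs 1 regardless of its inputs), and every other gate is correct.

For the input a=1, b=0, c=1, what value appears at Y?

Propagate with U2 forced: U1=1, U2=1 [stuck-at-1], U3=0, U4=1, U5=1, U6=0, U7=0.
So Y = 0. (Without the fault it would be 1.)

0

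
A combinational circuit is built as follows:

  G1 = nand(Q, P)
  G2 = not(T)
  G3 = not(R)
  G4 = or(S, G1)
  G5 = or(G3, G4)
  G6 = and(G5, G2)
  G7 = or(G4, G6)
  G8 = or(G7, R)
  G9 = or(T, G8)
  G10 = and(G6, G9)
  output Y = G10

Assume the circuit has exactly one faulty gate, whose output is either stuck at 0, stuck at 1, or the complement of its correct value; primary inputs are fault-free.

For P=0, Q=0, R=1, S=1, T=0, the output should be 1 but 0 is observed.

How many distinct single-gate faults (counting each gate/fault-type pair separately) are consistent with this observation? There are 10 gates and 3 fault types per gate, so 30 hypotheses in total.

14

Fault-free: G1=1, G2=1, G3=0, G4=1, G5=1, G6=1, G7=1, G8=1, G9=1, G10=1 → 1. Observed 0.
  G1: none of the 3 fault types match ✗
  G2: stuck-at-0, inverted output ✓; others ✗
  G3: none of the 3 fault types match ✗
  G4: stuck-at-0, inverted output ✓; others ✗
  G5: stuck-at-0, inverted output ✓; others ✗
  G6: stuck-at-0, inverted output ✓; others ✗
  G7: none of the 3 fault types match ✗
  G8: stuck-at-0, inverted output ✓; others ✗
  G9: stuck-at-0, inverted output ✓; others ✗
  G10: stuck-at-0, inverted output ✓; others ✗
Consistent faults: {G2 stuck-at-0, G2 inverted output, G4 stuck-at-0, G4 inverted output, G5 stuck-at-0, G5 inverted output, G6 stuck-at-0, G6 inverted output, G8 stuck-at-0, G8 inverted output, G9 stuck-at-0, G9 inverted output, G10 stuck-at-0, G10 inverted output} — 14 in all.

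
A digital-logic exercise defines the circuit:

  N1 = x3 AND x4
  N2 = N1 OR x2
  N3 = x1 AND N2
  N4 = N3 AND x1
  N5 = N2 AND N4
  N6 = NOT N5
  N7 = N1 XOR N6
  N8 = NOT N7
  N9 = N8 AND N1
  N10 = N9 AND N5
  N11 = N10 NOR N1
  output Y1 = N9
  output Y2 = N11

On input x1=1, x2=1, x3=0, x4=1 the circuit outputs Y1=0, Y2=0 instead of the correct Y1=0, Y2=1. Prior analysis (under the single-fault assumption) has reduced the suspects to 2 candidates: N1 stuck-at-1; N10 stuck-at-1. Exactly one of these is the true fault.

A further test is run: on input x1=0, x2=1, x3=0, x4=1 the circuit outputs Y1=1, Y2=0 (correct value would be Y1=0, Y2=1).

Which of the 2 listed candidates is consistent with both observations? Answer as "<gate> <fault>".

Evaluate each candidate on input x1=0, x2=1, x3=0, x4=1:
  N1 stuck-at-1: N1=1 [stuck-at-1], N2=1, N3=0, N4=0, N5=0, N6=1, N7=0, N8=1, N9=1, N10=0, N11=0 → Y1=1, Y2=0 — matches
  N10 stuck-at-1: N1=0, N2=1, N3=0, N4=0, N5=0, N6=1, N7=1, N8=0, N9=0, N10=1 [stuck-at-1], N11=0 → Y1=0, Y2=0 — eliminated
Only N1 stuck-at-1 reproduces the observed Y1=1, Y2=0.

N1 stuck-at-1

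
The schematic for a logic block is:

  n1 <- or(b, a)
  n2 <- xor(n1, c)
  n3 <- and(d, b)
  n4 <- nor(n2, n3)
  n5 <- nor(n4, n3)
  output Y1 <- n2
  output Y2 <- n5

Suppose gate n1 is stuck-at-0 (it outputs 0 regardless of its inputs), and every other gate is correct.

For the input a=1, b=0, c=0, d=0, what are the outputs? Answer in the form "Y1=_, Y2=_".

Propagate with n1 forced: n1=0 [stuck-at-0], n2=0, n3=0, n4=1, n5=0.
So the outputs are Y1=0, Y2=0. (Without the fault they would be Y1=1, Y2=1.)

Y1=0, Y2=0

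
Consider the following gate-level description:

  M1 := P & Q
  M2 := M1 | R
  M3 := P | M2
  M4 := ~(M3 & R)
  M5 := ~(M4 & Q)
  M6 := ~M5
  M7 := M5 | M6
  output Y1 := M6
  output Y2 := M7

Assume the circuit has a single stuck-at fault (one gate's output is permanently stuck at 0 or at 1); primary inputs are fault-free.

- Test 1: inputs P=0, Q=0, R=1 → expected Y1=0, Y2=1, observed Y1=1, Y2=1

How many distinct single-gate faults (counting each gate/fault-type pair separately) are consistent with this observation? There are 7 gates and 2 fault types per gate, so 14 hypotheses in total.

2

Fault-free: M1=0, M2=1, M3=1, M4=0, M5=1, M6=0, M7=1 → Y1=0, Y2=1. Observed Y1=1, Y2=1.
  M1 stuck-at-0: output Y1=0, Y2=1 ✗
  M1 stuck-at-1: output Y1=0, Y2=1 ✗
  M2 stuck-at-0: output Y1=0, Y2=1 ✗
  M2 stuck-at-1: output Y1=0, Y2=1 ✗
  M3 stuck-at-0: output Y1=0, Y2=1 ✗
  M3 stuck-at-1: output Y1=0, Y2=1 ✗
  M4 stuck-at-0: output Y1=0, Y2=1 ✗
  M4 stuck-at-1: output Y1=0, Y2=1 ✗
  M5 stuck-at-0: output Y1=1, Y2=1 ✓
  M5 stuck-at-1: output Y1=0, Y2=1 ✗
  M6 stuck-at-0: output Y1=0, Y2=1 ✗
  M6 stuck-at-1: output Y1=1, Y2=1 ✓
  M7 stuck-at-0: output Y1=0, Y2=0 ✗
  M7 stuck-at-1: output Y1=0, Y2=1 ✗
Consistent faults: {M5 stuck-at-0, M6 stuck-at-1} — 2 in all.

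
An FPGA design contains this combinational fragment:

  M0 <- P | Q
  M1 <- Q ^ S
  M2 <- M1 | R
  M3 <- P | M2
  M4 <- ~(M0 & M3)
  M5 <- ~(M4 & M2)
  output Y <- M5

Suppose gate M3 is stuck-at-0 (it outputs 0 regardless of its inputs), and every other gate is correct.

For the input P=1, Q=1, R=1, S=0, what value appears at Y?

Propagate with M3 forced: M0=1, M1=1, M2=1, M3=0 [stuck-at-0], M4=1, M5=0.
So Y = 0. (Without the fault it would be 1.)

0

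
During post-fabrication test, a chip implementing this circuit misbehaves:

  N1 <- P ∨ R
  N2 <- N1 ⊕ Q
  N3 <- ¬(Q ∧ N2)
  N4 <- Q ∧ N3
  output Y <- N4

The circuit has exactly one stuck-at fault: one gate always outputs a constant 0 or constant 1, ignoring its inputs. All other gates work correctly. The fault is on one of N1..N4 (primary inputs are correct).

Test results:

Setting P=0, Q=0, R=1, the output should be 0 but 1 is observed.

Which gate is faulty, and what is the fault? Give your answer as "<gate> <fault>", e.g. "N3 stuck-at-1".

Fault-free values for test 1 (P=0, Q=0, R=1): N1=1, N2=1, N3=1, N4=0, giving Y=0. Observed 1.
Test 1: faults giving observed 1 are {N4 stuck-at-1}.
Only N4 stuck-at-1 is consistent with every test.

N4 stuck-at-1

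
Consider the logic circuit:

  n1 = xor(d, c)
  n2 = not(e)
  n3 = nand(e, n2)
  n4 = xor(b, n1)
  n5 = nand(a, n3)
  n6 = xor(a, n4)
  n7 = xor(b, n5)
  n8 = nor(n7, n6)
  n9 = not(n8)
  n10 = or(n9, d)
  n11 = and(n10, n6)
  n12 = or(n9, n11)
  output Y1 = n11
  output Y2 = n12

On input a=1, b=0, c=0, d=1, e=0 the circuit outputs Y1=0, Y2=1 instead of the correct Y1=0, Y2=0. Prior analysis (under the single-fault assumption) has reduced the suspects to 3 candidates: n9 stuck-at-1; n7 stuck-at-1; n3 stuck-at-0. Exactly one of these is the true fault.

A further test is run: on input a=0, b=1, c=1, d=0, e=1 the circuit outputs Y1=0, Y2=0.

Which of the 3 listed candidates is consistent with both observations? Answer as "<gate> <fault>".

n3 stuck-at-0

Evaluate each candidate on input a=0, b=1, c=1, d=0, e=1:
  n9 stuck-at-1: n1=1, n2=0, n3=1, n4=0, n5=1, n6=0, n7=0, n8=1, n9=1 [stuck-at-1], n10=1, n11=0, n12=1 → Y1=0, Y2=1 — eliminated
  n7 stuck-at-1: n1=1, n2=0, n3=1, n4=0, n5=1, n6=0, n7=1 [stuck-at-1], n8=0, n9=1, n10=1, n11=0, n12=1 → Y1=0, Y2=1 — eliminated
  n3 stuck-at-0: n1=1, n2=0, n3=0 [stuck-at-0], n4=0, n5=1, n6=0, n7=0, n8=1, n9=0, n10=0, n11=0, n12=0 → Y1=0, Y2=0 — matches
Only n3 stuck-at-0 reproduces the observed Y1=0, Y2=0.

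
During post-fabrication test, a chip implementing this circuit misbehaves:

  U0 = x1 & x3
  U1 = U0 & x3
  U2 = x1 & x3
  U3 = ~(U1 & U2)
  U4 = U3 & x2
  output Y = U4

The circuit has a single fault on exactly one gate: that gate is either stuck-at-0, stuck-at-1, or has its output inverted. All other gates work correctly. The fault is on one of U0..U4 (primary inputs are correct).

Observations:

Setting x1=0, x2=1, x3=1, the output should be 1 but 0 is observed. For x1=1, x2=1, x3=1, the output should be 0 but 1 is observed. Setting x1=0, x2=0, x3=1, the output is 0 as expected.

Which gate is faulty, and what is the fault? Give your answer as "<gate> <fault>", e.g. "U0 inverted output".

Fault-free values for test 1 (x1=0, x2=1, x3=1): U0=0, U1=0, U2=0, U3=1, U4=1, giving Y=1. Observed 0.
Test 1: faults giving observed 0 are {U3 stuck-at-0, U3 inverted output, U4 stuck-at-0, U4 inverted output}.
Test 2 (x1=1, x2=1, x3=1): fault-free U0=1, U1=1, U2=1, U3=0, U4=0 → 0; observed 1. Eliminates U3 stuck-at-0, U4 stuck-at-0.
Test 3 (x1=0, x2=0, x3=1): fault-free U0=0, U1=0, U2=0, U3=1, U4=0 → 0; observed 0. Eliminates U4 inverted output.
Only U3 inverted output is consistent with every test.

U3 inverted output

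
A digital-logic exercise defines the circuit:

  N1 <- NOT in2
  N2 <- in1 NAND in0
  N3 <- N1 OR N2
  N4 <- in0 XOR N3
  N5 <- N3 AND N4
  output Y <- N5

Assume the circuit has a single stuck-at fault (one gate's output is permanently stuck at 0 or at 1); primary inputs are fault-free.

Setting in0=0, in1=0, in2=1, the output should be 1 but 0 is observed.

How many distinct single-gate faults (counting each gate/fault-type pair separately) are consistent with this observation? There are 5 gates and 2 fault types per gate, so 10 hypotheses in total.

4

Fault-free: N1=0, N2=1, N3=1, N4=1, N5=1 → 1. Observed 0.
  N1 stuck-at-0: output 1 ✗
  N1 stuck-at-1: output 1 ✗
  N2 stuck-at-0: output 0 ✓
  N2 stuck-at-1: output 1 ✗
  N3 stuck-at-0: output 0 ✓
  N3 stuck-at-1: output 1 ✗
  N4 stuck-at-0: output 0 ✓
  N4 stuck-at-1: output 1 ✗
  N5 stuck-at-0: output 0 ✓
  N5 stuck-at-1: output 1 ✗
Consistent faults: {N2 stuck-at-0, N3 stuck-at-0, N4 stuck-at-0, N5 stuck-at-0} — 4 in all.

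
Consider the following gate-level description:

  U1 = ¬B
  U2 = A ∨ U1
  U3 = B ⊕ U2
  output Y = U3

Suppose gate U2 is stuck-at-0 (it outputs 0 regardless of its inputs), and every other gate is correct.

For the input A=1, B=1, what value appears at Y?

1

Propagate with U2 forced: U1=0, U2=0 [stuck-at-0], U3=1.
So Y = 1. (Without the fault it would be 0.)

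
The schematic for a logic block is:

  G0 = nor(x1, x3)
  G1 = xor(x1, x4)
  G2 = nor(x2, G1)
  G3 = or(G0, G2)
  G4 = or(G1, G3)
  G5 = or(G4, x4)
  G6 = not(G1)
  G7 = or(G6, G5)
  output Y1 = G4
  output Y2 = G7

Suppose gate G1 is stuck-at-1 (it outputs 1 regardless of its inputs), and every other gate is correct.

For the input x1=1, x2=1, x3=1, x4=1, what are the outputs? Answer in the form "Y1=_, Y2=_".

Propagate with G1 forced: G0=0, G1=1 [stuck-at-1], G2=0, G3=0, G4=1, G5=1, G6=0, G7=1.
So the outputs are Y1=1, Y2=1. (Without the fault they would be Y1=0, Y2=1.)

Y1=1, Y2=1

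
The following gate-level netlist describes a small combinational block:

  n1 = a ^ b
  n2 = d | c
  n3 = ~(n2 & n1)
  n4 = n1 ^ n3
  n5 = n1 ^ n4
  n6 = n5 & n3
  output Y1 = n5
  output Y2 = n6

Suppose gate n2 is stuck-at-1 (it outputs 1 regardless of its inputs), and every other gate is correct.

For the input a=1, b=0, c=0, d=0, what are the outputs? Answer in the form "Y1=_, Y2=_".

Propagate with n2 forced: n1=1, n2=1 [stuck-at-1], n3=0, n4=1, n5=0, n6=0.
So the outputs are Y1=0, Y2=0. (Without the fault they would be Y1=1, Y2=1.)

Y1=0, Y2=0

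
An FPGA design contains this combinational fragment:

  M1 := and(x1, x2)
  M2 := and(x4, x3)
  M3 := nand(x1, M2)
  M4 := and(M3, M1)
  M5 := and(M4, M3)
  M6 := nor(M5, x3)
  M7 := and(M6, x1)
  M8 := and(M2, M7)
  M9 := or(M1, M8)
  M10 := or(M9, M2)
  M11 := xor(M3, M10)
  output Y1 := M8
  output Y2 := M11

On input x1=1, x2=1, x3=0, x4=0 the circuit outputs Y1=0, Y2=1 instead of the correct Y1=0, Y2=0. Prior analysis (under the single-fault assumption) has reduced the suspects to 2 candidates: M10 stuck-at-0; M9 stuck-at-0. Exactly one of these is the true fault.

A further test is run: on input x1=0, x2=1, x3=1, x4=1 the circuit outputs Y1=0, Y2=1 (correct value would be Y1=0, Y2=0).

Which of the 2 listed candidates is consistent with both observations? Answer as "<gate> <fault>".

M10 stuck-at-0

Evaluate each candidate on input x1=0, x2=1, x3=1, x4=1:
  M10 stuck-at-0: M1=0, M2=1, M3=1, M4=0, M5=0, M6=0, M7=0, M8=0, M9=0, M10=0 [stuck-at-0], M11=1 → Y1=0, Y2=1 — matches
  M9 stuck-at-0: M1=0, M2=1, M3=1, M4=0, M5=0, M6=0, M7=0, M8=0, M9=0 [stuck-at-0], M10=1, M11=0 → Y1=0, Y2=0 — eliminated
Only M10 stuck-at-0 reproduces the observed Y1=0, Y2=1.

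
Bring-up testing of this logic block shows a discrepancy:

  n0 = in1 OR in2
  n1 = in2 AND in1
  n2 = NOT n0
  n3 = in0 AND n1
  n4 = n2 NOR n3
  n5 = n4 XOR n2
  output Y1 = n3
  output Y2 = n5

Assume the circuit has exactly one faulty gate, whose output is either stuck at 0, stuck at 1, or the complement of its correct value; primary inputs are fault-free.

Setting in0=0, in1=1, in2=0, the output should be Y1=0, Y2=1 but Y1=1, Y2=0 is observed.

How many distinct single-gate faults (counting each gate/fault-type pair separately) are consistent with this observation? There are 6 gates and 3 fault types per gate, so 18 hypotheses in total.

2

Fault-free: n0=1, n1=0, n2=0, n3=0, n4=1, n5=1 → Y1=0, Y2=1. Observed Y1=1, Y2=0.
  n0: none of the 3 fault types match ✗
  n1: none of the 3 fault types match ✗
  n2: none of the 3 fault types match ✗
  n3: stuck-at-1, inverted output ✓; others ✗
  n4: none of the 3 fault types match ✗
  n5: none of the 3 fault types match ✗
Consistent faults: {n3 stuck-at-1, n3 inverted output} — 2 in all.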